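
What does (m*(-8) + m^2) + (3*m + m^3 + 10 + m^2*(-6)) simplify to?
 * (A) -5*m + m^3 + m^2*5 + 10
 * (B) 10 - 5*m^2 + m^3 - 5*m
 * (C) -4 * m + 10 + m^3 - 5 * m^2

Adding the polynomials and combining like terms:
(m*(-8) + m^2) + (3*m + m^3 + 10 + m^2*(-6))
= 10 - 5*m^2 + m^3 - 5*m
B) 10 - 5*m^2 + m^3 - 5*m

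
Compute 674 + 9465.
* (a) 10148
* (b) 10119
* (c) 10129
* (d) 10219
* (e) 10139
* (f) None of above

674 + 9465 = 10139
e) 10139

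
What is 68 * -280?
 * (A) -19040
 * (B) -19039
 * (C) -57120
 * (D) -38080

68 * -280 = -19040
A) -19040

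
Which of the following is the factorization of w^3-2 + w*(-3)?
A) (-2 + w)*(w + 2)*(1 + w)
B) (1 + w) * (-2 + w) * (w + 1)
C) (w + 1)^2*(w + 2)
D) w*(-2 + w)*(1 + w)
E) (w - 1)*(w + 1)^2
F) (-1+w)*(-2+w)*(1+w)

We need to factor w^3-2 + w*(-3).
The factored form is (1 + w) * (-2 + w) * (w + 1).
B) (1 + w) * (-2 + w) * (w + 1)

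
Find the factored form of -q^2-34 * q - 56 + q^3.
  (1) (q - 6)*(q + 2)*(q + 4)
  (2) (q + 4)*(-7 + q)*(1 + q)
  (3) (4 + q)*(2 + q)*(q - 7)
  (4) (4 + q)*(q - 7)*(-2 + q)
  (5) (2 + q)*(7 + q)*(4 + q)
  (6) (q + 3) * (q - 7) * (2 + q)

We need to factor -q^2-34 * q - 56 + q^3.
The factored form is (4 + q)*(2 + q)*(q - 7).
3) (4 + q)*(2 + q)*(q - 7)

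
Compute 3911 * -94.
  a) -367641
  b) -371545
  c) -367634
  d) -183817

3911 * -94 = -367634
c) -367634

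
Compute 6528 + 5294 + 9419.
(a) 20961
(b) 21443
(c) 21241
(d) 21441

First: 6528 + 5294 = 11822
Then: 11822 + 9419 = 21241
c) 21241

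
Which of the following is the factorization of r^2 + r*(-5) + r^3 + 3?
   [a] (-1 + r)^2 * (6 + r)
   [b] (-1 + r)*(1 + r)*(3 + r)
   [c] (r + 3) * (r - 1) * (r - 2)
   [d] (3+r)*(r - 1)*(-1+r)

We need to factor r^2 + r*(-5) + r^3 + 3.
The factored form is (3+r)*(r - 1)*(-1+r).
d) (3+r)*(r - 1)*(-1+r)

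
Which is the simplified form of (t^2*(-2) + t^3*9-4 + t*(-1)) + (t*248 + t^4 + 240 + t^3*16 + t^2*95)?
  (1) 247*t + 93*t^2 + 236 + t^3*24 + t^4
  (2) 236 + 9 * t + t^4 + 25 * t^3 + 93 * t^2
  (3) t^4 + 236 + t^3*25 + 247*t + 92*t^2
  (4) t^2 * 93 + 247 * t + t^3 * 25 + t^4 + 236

Adding the polynomials and combining like terms:
(t^2*(-2) + t^3*9 - 4 + t*(-1)) + (t*248 + t^4 + 240 + t^3*16 + t^2*95)
= t^2 * 93 + 247 * t + t^3 * 25 + t^4 + 236
4) t^2 * 93 + 247 * t + t^3 * 25 + t^4 + 236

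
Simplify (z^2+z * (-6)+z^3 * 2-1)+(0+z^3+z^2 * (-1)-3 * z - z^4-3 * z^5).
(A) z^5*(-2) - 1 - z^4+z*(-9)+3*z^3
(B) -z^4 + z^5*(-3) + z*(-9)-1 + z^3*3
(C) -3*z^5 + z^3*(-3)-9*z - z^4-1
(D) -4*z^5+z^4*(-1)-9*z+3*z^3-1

Adding the polynomials and combining like terms:
(z^2 + z*(-6) + z^3*2 - 1) + (0 + z^3 + z^2*(-1) - 3*z - z^4 - 3*z^5)
= -z^4 + z^5*(-3) + z*(-9)-1 + z^3*3
B) -z^4 + z^5*(-3) + z*(-9)-1 + z^3*3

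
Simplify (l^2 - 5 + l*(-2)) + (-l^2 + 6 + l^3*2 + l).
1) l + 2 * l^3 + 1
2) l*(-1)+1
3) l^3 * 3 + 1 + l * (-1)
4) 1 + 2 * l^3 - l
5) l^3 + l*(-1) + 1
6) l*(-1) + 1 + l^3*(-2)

Adding the polynomials and combining like terms:
(l^2 - 5 + l*(-2)) + (-l^2 + 6 + l^3*2 + l)
= 1 + 2 * l^3 - l
4) 1 + 2 * l^3 - l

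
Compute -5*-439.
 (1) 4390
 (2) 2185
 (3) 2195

-5 * -439 = 2195
3) 2195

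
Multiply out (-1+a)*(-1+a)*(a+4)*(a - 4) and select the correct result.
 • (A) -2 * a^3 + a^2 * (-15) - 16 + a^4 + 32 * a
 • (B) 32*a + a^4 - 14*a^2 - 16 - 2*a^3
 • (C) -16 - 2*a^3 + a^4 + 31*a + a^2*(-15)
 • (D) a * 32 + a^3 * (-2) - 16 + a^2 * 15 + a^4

Expanding (-1+a)*(-1+a)*(a+4)*(a - 4):
= -2 * a^3 + a^2 * (-15) - 16 + a^4 + 32 * a
A) -2 * a^3 + a^2 * (-15) - 16 + a^4 + 32 * a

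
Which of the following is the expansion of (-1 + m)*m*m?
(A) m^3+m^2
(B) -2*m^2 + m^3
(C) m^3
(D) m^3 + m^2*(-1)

Expanding (-1 + m)*m*m:
= m^3 + m^2*(-1)
D) m^3 + m^2*(-1)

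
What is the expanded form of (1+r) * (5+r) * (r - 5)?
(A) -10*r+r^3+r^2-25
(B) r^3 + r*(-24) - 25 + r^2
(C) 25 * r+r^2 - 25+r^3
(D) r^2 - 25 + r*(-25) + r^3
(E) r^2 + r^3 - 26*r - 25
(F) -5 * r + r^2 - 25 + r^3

Expanding (1+r) * (5+r) * (r - 5):
= r^2 - 25 + r*(-25) + r^3
D) r^2 - 25 + r*(-25) + r^3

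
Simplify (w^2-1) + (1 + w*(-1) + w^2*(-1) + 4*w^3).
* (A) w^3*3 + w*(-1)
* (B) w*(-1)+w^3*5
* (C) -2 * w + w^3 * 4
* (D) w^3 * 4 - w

Adding the polynomials and combining like terms:
(w^2 - 1) + (1 + w*(-1) + w^2*(-1) + 4*w^3)
= w^3 * 4 - w
D) w^3 * 4 - w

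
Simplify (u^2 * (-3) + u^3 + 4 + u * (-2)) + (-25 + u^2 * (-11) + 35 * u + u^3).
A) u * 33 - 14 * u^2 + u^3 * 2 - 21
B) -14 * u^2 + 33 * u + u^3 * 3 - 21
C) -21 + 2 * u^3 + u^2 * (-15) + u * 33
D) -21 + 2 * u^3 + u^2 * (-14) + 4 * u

Adding the polynomials and combining like terms:
(u^2*(-3) + u^3 + 4 + u*(-2)) + (-25 + u^2*(-11) + 35*u + u^3)
= u * 33 - 14 * u^2 + u^3 * 2 - 21
A) u * 33 - 14 * u^2 + u^3 * 2 - 21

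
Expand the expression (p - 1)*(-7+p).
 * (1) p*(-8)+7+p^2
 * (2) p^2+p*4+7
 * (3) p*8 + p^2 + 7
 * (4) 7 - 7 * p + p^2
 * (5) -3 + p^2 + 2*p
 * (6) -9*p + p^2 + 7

Expanding (p - 1)*(-7+p):
= p*(-8)+7+p^2
1) p*(-8)+7+p^2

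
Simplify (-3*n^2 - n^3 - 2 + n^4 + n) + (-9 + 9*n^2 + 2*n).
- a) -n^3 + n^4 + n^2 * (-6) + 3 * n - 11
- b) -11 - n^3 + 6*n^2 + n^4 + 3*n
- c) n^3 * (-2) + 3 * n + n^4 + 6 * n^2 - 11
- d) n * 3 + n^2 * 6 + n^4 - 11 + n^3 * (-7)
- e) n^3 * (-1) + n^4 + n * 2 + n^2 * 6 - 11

Adding the polynomials and combining like terms:
(-3*n^2 - n^3 - 2 + n^4 + n) + (-9 + 9*n^2 + 2*n)
= -11 - n^3 + 6*n^2 + n^4 + 3*n
b) -11 - n^3 + 6*n^2 + n^4 + 3*n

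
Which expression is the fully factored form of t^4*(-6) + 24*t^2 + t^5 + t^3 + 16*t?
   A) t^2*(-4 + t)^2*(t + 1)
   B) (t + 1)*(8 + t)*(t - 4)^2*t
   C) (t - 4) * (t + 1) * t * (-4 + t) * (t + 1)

We need to factor t^4*(-6) + 24*t^2 + t^5 + t^3 + 16*t.
The factored form is (t - 4) * (t + 1) * t * (-4 + t) * (t + 1).
C) (t - 4) * (t + 1) * t * (-4 + t) * (t + 1)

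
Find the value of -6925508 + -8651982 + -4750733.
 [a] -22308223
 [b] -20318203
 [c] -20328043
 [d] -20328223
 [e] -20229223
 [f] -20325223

First: -6925508 + -8651982 = -15577490
Then: -15577490 + -4750733 = -20328223
d) -20328223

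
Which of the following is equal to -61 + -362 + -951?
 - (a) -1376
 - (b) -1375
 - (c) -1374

First: -61 + -362 = -423
Then: -423 + -951 = -1374
c) -1374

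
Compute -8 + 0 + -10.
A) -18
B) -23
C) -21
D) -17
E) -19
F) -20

First: -8 + 0 = -8
Then: -8 + -10 = -18
A) -18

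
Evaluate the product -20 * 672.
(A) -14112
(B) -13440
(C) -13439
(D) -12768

-20 * 672 = -13440
B) -13440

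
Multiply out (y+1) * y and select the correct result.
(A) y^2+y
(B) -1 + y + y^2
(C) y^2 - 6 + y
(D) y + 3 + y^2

Expanding (y+1) * y:
= y^2+y
A) y^2+y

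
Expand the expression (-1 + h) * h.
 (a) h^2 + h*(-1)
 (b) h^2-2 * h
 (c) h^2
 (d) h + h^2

Expanding (-1 + h) * h:
= h^2 + h*(-1)
a) h^2 + h*(-1)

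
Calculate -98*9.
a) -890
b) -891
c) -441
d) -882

-98 * 9 = -882
d) -882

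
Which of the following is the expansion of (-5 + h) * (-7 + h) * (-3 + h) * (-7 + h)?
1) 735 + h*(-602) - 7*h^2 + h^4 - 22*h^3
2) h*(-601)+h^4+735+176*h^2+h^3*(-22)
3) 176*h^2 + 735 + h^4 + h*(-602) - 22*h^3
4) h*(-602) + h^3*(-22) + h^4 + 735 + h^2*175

Expanding (-5 + h) * (-7 + h) * (-3 + h) * (-7 + h):
= 176*h^2 + 735 + h^4 + h*(-602) - 22*h^3
3) 176*h^2 + 735 + h^4 + h*(-602) - 22*h^3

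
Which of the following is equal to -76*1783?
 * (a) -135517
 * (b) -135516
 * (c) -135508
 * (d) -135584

-76 * 1783 = -135508
c) -135508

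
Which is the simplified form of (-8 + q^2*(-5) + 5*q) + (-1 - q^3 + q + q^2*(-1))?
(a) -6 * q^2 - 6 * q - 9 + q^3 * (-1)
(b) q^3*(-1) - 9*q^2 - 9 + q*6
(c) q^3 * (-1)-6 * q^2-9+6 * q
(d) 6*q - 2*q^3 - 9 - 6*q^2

Adding the polynomials and combining like terms:
(-8 + q^2*(-5) + 5*q) + (-1 - q^3 + q + q^2*(-1))
= q^3 * (-1)-6 * q^2-9+6 * q
c) q^3 * (-1)-6 * q^2-9+6 * q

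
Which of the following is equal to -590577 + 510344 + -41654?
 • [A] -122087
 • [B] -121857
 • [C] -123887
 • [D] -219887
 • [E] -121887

First: -590577 + 510344 = -80233
Then: -80233 + -41654 = -121887
E) -121887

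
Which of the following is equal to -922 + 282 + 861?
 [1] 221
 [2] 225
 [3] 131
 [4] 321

First: -922 + 282 = -640
Then: -640 + 861 = 221
1) 221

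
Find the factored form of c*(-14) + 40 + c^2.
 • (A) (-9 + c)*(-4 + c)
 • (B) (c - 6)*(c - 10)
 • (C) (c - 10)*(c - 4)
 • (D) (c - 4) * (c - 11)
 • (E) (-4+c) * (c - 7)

We need to factor c*(-14) + 40 + c^2.
The factored form is (c - 10)*(c - 4).
C) (c - 10)*(c - 4)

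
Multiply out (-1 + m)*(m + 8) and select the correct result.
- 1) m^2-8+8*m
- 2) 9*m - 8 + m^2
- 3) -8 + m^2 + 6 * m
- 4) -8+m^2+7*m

Expanding (-1 + m)*(m + 8):
= -8+m^2+7*m
4) -8+m^2+7*m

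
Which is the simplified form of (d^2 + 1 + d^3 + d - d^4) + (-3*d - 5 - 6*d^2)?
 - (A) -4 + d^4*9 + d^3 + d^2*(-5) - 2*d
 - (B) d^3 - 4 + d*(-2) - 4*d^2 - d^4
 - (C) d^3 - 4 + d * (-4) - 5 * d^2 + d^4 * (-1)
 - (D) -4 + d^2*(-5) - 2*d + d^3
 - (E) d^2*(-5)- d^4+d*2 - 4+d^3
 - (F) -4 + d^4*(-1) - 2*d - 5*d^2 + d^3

Adding the polynomials and combining like terms:
(d^2 + 1 + d^3 + d - d^4) + (-3*d - 5 - 6*d^2)
= -4 + d^4*(-1) - 2*d - 5*d^2 + d^3
F) -4 + d^4*(-1) - 2*d - 5*d^2 + d^3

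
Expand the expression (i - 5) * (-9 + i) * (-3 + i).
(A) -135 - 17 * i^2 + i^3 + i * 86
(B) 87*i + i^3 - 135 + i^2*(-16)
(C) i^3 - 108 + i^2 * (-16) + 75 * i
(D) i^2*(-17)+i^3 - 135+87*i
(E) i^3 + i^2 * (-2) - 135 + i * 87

Expanding (i - 5) * (-9 + i) * (-3 + i):
= i^2*(-17)+i^3 - 135+87*i
D) i^2*(-17)+i^3 - 135+87*i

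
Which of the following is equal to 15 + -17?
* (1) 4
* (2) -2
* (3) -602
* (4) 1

15 + -17 = -2
2) -2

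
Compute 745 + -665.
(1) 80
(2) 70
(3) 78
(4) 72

745 + -665 = 80
1) 80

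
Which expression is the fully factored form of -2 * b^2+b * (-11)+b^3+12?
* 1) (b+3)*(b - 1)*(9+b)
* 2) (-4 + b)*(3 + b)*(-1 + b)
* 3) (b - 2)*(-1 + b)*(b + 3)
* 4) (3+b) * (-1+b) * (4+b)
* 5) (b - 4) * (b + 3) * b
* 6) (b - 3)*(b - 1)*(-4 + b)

We need to factor -2 * b^2+b * (-11)+b^3+12.
The factored form is (-4 + b)*(3 + b)*(-1 + b).
2) (-4 + b)*(3 + b)*(-1 + b)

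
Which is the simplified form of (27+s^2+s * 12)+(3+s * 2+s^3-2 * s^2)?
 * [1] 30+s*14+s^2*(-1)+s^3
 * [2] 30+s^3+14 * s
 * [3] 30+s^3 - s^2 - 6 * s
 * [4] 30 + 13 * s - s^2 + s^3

Adding the polynomials and combining like terms:
(27 + s^2 + s*12) + (3 + s*2 + s^3 - 2*s^2)
= 30+s*14+s^2*(-1)+s^3
1) 30+s*14+s^2*(-1)+s^3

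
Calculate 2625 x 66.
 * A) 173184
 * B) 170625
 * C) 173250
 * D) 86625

2625 * 66 = 173250
C) 173250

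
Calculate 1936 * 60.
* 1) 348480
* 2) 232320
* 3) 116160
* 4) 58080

1936 * 60 = 116160
3) 116160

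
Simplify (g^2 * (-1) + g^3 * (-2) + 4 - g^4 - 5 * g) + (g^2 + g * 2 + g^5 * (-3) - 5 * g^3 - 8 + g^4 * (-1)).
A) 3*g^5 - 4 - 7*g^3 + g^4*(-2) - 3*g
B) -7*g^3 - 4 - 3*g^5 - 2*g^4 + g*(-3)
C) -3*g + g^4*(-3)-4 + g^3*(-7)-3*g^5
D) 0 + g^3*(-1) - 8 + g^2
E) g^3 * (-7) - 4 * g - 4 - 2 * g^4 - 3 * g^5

Adding the polynomials and combining like terms:
(g^2*(-1) + g^3*(-2) + 4 - g^4 - 5*g) + (g^2 + g*2 + g^5*(-3) - 5*g^3 - 8 + g^4*(-1))
= -7*g^3 - 4 - 3*g^5 - 2*g^4 + g*(-3)
B) -7*g^3 - 4 - 3*g^5 - 2*g^4 + g*(-3)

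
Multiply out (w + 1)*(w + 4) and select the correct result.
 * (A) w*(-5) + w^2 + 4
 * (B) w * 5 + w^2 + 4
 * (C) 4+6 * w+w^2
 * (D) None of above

Expanding (w + 1)*(w + 4):
= w * 5 + w^2 + 4
B) w * 5 + w^2 + 4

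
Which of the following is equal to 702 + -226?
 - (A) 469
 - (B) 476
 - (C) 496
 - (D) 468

702 + -226 = 476
B) 476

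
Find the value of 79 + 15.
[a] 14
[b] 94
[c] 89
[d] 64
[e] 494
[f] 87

79 + 15 = 94
b) 94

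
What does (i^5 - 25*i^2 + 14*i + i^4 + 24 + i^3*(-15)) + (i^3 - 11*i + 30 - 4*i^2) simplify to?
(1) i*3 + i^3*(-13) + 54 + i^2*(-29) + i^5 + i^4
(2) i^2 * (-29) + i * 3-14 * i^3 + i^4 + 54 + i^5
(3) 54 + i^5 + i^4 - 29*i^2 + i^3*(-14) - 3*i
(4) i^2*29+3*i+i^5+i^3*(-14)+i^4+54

Adding the polynomials and combining like terms:
(i^5 - 25*i^2 + 14*i + i^4 + 24 + i^3*(-15)) + (i^3 - 11*i + 30 - 4*i^2)
= i^2 * (-29) + i * 3-14 * i^3 + i^4 + 54 + i^5
2) i^2 * (-29) + i * 3-14 * i^3 + i^4 + 54 + i^5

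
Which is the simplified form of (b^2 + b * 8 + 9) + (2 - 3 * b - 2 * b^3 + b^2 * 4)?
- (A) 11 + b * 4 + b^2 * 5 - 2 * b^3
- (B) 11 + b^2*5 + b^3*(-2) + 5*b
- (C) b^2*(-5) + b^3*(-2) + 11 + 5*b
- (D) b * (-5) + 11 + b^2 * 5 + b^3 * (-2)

Adding the polynomials and combining like terms:
(b^2 + b*8 + 9) + (2 - 3*b - 2*b^3 + b^2*4)
= 11 + b^2*5 + b^3*(-2) + 5*b
B) 11 + b^2*5 + b^3*(-2) + 5*b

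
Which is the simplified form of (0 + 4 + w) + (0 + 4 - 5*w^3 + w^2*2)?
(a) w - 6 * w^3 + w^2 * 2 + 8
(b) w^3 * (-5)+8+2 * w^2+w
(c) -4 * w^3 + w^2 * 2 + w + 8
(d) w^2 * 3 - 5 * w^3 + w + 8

Adding the polynomials and combining like terms:
(0 + 4 + w) + (0 + 4 - 5*w^3 + w^2*2)
= w^3 * (-5)+8+2 * w^2+w
b) w^3 * (-5)+8+2 * w^2+w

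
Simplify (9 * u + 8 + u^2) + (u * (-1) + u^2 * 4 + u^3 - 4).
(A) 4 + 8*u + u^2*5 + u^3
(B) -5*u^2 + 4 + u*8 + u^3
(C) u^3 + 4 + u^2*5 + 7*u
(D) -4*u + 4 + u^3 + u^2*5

Adding the polynomials and combining like terms:
(9*u + 8 + u^2) + (u*(-1) + u^2*4 + u^3 - 4)
= 4 + 8*u + u^2*5 + u^3
A) 4 + 8*u + u^2*5 + u^3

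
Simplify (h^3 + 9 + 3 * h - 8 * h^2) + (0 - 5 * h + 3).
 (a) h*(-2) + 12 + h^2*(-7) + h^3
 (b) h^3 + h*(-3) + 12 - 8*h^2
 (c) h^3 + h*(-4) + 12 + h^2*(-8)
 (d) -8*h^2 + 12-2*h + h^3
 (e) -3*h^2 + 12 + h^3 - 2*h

Adding the polynomials and combining like terms:
(h^3 + 9 + 3*h - 8*h^2) + (0 - 5*h + 3)
= -8*h^2 + 12-2*h + h^3
d) -8*h^2 + 12-2*h + h^3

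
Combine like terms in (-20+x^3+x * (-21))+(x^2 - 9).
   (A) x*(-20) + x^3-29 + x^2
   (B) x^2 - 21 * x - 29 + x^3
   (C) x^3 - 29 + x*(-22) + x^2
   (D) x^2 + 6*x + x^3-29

Adding the polynomials and combining like terms:
(-20 + x^3 + x*(-21)) + (x^2 - 9)
= x^2 - 21 * x - 29 + x^3
B) x^2 - 21 * x - 29 + x^3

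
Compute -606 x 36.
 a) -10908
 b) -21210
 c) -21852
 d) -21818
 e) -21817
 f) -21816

-606 * 36 = -21816
f) -21816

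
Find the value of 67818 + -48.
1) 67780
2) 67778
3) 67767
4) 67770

67818 + -48 = 67770
4) 67770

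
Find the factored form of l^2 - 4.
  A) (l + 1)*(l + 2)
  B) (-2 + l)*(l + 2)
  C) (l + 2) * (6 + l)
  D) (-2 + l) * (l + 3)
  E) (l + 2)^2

We need to factor l^2 - 4.
The factored form is (-2 + l)*(l + 2).
B) (-2 + l)*(l + 2)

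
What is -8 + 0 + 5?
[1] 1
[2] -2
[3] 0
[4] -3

First: -8 + 0 = -8
Then: -8 + 5 = -3
4) -3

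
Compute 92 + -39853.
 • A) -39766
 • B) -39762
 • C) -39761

92 + -39853 = -39761
C) -39761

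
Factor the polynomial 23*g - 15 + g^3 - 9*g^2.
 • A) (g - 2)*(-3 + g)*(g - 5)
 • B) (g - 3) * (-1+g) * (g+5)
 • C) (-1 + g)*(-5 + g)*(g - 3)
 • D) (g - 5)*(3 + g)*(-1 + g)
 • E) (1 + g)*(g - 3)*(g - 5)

We need to factor 23*g - 15 + g^3 - 9*g^2.
The factored form is (-1 + g)*(-5 + g)*(g - 3).
C) (-1 + g)*(-5 + g)*(g - 3)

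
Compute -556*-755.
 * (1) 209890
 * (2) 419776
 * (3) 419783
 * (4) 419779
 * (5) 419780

-556 * -755 = 419780
5) 419780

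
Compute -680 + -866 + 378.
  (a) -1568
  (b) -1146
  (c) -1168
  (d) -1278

First: -680 + -866 = -1546
Then: -1546 + 378 = -1168
c) -1168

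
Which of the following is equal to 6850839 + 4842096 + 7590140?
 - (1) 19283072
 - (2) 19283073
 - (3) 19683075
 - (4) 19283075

First: 6850839 + 4842096 = 11692935
Then: 11692935 + 7590140 = 19283075
4) 19283075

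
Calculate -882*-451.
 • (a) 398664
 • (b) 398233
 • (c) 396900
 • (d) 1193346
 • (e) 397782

-882 * -451 = 397782
e) 397782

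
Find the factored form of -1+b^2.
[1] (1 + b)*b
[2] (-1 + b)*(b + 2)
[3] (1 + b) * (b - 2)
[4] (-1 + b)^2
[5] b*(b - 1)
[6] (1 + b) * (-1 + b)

We need to factor -1+b^2.
The factored form is (1 + b) * (-1 + b).
6) (1 + b) * (-1 + b)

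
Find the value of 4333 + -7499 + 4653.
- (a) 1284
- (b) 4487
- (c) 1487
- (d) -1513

First: 4333 + -7499 = -3166
Then: -3166 + 4653 = 1487
c) 1487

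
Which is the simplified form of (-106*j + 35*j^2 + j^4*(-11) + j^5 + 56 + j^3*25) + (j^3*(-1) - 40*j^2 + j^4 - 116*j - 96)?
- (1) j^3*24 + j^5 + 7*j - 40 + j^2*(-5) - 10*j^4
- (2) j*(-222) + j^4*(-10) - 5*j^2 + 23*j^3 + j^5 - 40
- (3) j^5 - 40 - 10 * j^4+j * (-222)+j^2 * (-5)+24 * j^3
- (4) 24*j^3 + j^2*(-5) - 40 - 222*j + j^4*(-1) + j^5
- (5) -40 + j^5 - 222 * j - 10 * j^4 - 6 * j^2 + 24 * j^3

Adding the polynomials and combining like terms:
(-106*j + 35*j^2 + j^4*(-11) + j^5 + 56 + j^3*25) + (j^3*(-1) - 40*j^2 + j^4 - 116*j - 96)
= j^5 - 40 - 10 * j^4+j * (-222)+j^2 * (-5)+24 * j^3
3) j^5 - 40 - 10 * j^4+j * (-222)+j^2 * (-5)+24 * j^3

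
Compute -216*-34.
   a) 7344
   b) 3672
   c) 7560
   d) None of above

-216 * -34 = 7344
a) 7344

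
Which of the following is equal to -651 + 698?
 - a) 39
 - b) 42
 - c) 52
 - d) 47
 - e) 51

-651 + 698 = 47
d) 47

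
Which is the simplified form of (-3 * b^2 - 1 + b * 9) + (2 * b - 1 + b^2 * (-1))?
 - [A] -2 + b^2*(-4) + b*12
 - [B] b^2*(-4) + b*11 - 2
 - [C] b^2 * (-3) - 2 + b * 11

Adding the polynomials and combining like terms:
(-3*b^2 - 1 + b*9) + (2*b - 1 + b^2*(-1))
= b^2*(-4) + b*11 - 2
B) b^2*(-4) + b*11 - 2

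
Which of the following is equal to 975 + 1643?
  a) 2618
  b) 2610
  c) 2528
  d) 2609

975 + 1643 = 2618
a) 2618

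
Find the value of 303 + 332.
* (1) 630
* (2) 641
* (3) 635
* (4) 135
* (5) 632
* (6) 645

303 + 332 = 635
3) 635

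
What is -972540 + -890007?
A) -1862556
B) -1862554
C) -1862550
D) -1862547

-972540 + -890007 = -1862547
D) -1862547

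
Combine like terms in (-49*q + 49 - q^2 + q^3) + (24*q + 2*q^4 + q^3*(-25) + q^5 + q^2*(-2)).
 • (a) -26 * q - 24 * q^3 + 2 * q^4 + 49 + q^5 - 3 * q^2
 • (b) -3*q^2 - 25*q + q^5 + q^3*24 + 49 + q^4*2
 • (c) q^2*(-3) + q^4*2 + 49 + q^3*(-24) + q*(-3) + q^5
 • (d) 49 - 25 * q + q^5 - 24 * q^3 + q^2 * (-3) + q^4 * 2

Adding the polynomials and combining like terms:
(-49*q + 49 - q^2 + q^3) + (24*q + 2*q^4 + q^3*(-25) + q^5 + q^2*(-2))
= 49 - 25 * q + q^5 - 24 * q^3 + q^2 * (-3) + q^4 * 2
d) 49 - 25 * q + q^5 - 24 * q^3 + q^2 * (-3) + q^4 * 2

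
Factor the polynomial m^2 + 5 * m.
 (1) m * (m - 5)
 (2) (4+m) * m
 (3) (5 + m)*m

We need to factor m^2 + 5 * m.
The factored form is (5 + m)*m.
3) (5 + m)*m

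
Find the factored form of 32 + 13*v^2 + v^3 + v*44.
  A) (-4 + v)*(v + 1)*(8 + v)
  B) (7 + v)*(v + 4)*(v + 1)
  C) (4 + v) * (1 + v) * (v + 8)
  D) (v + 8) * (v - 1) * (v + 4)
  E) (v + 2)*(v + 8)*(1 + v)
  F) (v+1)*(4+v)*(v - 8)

We need to factor 32 + 13*v^2 + v^3 + v*44.
The factored form is (4 + v) * (1 + v) * (v + 8).
C) (4 + v) * (1 + v) * (v + 8)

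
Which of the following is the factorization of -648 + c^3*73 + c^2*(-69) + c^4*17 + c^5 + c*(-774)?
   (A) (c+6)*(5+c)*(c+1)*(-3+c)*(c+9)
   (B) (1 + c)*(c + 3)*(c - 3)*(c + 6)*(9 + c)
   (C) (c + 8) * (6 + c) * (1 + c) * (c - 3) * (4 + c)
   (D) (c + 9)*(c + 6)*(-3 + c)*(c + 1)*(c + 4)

We need to factor -648 + c^3*73 + c^2*(-69) + c^4*17 + c^5 + c*(-774).
The factored form is (c + 9)*(c + 6)*(-3 + c)*(c + 1)*(c + 4).
D) (c + 9)*(c + 6)*(-3 + c)*(c + 1)*(c + 4)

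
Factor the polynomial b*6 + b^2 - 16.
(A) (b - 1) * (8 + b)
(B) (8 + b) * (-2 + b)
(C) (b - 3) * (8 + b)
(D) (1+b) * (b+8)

We need to factor b*6 + b^2 - 16.
The factored form is (8 + b) * (-2 + b).
B) (8 + b) * (-2 + b)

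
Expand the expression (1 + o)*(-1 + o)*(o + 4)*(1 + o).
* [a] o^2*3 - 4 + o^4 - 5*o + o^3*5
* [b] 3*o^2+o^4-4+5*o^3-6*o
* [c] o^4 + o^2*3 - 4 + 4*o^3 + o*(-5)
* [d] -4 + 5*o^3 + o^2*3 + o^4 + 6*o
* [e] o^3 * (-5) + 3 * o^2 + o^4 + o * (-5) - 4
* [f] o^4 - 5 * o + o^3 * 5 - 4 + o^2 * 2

Expanding (1 + o)*(-1 + o)*(o + 4)*(1 + o):
= o^2*3 - 4 + o^4 - 5*o + o^3*5
a) o^2*3 - 4 + o^4 - 5*o + o^3*5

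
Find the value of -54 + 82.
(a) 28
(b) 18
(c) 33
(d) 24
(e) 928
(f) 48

-54 + 82 = 28
a) 28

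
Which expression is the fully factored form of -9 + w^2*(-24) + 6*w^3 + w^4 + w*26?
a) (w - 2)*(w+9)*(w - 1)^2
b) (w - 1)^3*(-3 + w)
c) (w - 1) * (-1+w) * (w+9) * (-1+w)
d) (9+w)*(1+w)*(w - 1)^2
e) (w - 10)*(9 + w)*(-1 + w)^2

We need to factor -9 + w^2*(-24) + 6*w^3 + w^4 + w*26.
The factored form is (w - 1) * (-1+w) * (w+9) * (-1+w).
c) (w - 1) * (-1+w) * (w+9) * (-1+w)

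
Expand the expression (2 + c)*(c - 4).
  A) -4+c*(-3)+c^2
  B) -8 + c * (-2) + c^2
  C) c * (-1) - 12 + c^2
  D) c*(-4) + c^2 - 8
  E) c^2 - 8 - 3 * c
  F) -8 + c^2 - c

Expanding (2 + c)*(c - 4):
= -8 + c * (-2) + c^2
B) -8 + c * (-2) + c^2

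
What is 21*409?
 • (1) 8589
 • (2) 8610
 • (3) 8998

21 * 409 = 8589
1) 8589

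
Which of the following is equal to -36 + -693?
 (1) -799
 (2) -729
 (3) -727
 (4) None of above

-36 + -693 = -729
2) -729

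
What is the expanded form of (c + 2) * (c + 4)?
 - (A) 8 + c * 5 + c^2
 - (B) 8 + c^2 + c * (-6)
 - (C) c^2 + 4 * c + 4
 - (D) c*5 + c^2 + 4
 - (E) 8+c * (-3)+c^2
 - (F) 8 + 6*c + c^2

Expanding (c + 2) * (c + 4):
= 8 + 6*c + c^2
F) 8 + 6*c + c^2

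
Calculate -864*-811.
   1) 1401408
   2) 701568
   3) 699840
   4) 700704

-864 * -811 = 700704
4) 700704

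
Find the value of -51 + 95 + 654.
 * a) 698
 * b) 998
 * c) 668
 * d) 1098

First: -51 + 95 = 44
Then: 44 + 654 = 698
a) 698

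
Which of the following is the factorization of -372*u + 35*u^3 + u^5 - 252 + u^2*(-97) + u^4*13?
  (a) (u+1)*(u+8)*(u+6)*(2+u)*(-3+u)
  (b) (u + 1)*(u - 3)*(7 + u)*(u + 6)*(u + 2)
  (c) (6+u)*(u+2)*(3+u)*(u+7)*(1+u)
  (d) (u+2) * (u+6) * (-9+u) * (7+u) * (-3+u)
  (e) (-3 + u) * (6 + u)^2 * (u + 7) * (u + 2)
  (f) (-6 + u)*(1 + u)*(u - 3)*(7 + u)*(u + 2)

We need to factor -372*u + 35*u^3 + u^5 - 252 + u^2*(-97) + u^4*13.
The factored form is (u + 1)*(u - 3)*(7 + u)*(u + 6)*(u + 2).
b) (u + 1)*(u - 3)*(7 + u)*(u + 6)*(u + 2)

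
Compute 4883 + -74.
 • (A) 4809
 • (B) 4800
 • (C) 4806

4883 + -74 = 4809
A) 4809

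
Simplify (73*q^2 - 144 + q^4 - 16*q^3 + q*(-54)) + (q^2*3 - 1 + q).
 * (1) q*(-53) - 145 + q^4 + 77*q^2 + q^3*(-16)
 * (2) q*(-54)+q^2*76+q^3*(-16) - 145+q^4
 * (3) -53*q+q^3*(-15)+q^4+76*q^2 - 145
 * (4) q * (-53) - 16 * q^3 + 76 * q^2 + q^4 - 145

Adding the polynomials and combining like terms:
(73*q^2 - 144 + q^4 - 16*q^3 + q*(-54)) + (q^2*3 - 1 + q)
= q * (-53) - 16 * q^3 + 76 * q^2 + q^4 - 145
4) q * (-53) - 16 * q^3 + 76 * q^2 + q^4 - 145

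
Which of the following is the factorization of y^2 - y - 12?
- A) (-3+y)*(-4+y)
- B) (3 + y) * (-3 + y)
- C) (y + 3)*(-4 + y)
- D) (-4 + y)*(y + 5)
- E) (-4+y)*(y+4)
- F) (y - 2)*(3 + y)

We need to factor y^2 - y - 12.
The factored form is (y + 3)*(-4 + y).
C) (y + 3)*(-4 + y)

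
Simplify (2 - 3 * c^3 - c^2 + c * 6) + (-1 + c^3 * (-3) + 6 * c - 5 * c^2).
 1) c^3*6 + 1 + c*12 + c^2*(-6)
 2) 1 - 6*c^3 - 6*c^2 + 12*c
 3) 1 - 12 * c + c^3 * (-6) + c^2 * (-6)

Adding the polynomials and combining like terms:
(2 - 3*c^3 - c^2 + c*6) + (-1 + c^3*(-3) + 6*c - 5*c^2)
= 1 - 6*c^3 - 6*c^2 + 12*c
2) 1 - 6*c^3 - 6*c^2 + 12*c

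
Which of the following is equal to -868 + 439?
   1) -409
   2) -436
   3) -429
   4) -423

-868 + 439 = -429
3) -429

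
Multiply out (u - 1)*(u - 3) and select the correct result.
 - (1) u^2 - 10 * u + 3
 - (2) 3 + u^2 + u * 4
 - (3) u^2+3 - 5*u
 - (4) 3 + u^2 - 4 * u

Expanding (u - 1)*(u - 3):
= 3 + u^2 - 4 * u
4) 3 + u^2 - 4 * u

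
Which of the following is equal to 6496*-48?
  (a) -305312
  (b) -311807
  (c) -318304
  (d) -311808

6496 * -48 = -311808
d) -311808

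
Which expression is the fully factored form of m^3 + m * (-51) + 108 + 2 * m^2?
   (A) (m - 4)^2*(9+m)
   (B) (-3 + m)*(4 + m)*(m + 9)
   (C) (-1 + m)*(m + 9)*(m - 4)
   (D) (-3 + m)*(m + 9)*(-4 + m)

We need to factor m^3 + m * (-51) + 108 + 2 * m^2.
The factored form is (-3 + m)*(m + 9)*(-4 + m).
D) (-3 + m)*(m + 9)*(-4 + m)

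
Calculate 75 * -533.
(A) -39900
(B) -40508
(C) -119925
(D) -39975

75 * -533 = -39975
D) -39975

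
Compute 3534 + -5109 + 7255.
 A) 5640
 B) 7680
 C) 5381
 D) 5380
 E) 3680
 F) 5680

First: 3534 + -5109 = -1575
Then: -1575 + 7255 = 5680
F) 5680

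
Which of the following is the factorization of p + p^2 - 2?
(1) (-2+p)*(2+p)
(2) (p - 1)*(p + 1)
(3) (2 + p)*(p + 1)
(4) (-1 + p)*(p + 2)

We need to factor p + p^2 - 2.
The factored form is (-1 + p)*(p + 2).
4) (-1 + p)*(p + 2)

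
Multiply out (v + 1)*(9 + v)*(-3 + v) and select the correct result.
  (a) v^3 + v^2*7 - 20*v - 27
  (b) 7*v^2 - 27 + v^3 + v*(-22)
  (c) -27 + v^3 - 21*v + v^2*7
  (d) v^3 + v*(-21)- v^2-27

Expanding (v + 1)*(9 + v)*(-3 + v):
= -27 + v^3 - 21*v + v^2*7
c) -27 + v^3 - 21*v + v^2*7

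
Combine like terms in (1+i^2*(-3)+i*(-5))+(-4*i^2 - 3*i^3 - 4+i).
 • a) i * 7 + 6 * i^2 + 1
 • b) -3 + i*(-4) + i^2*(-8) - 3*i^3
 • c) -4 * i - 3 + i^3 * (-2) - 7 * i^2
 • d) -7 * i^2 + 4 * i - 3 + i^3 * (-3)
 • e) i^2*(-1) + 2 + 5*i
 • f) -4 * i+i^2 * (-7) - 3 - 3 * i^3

Adding the polynomials and combining like terms:
(1 + i^2*(-3) + i*(-5)) + (-4*i^2 - 3*i^3 - 4 + i)
= -4 * i+i^2 * (-7) - 3 - 3 * i^3
f) -4 * i+i^2 * (-7) - 3 - 3 * i^3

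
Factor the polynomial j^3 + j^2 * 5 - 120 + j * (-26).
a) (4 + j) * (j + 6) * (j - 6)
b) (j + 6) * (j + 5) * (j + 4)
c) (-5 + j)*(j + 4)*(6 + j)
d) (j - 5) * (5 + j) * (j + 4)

We need to factor j^3 + j^2 * 5 - 120 + j * (-26).
The factored form is (-5 + j)*(j + 4)*(6 + j).
c) (-5 + j)*(j + 4)*(6 + j)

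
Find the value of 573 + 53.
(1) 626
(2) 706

573 + 53 = 626
1) 626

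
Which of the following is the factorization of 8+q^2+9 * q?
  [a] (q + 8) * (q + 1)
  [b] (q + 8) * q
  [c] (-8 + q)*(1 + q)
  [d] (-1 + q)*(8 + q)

We need to factor 8+q^2+9 * q.
The factored form is (q + 8) * (q + 1).
a) (q + 8) * (q + 1)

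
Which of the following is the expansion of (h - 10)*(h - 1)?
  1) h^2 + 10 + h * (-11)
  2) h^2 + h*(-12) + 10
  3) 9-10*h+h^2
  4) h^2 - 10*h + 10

Expanding (h - 10)*(h - 1):
= h^2 + 10 + h * (-11)
1) h^2 + 10 + h * (-11)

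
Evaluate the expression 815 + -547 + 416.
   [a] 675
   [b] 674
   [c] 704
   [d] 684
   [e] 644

First: 815 + -547 = 268
Then: 268 + 416 = 684
d) 684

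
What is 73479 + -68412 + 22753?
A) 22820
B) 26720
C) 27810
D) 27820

First: 73479 + -68412 = 5067
Then: 5067 + 22753 = 27820
D) 27820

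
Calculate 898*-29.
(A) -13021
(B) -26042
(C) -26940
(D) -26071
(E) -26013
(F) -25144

898 * -29 = -26042
B) -26042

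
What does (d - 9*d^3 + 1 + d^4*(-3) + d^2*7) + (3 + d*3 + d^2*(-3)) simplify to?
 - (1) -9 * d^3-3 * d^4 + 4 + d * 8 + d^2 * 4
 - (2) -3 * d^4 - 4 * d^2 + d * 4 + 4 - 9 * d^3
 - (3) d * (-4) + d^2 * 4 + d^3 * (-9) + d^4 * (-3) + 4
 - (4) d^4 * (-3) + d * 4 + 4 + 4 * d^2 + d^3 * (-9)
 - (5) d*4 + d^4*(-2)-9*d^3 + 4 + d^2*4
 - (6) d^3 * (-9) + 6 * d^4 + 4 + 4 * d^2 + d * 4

Adding the polynomials and combining like terms:
(d - 9*d^3 + 1 + d^4*(-3) + d^2*7) + (3 + d*3 + d^2*(-3))
= d^4 * (-3) + d * 4 + 4 + 4 * d^2 + d^3 * (-9)
4) d^4 * (-3) + d * 4 + 4 + 4 * d^2 + d^3 * (-9)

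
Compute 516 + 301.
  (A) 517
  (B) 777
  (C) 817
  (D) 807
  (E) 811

516 + 301 = 817
C) 817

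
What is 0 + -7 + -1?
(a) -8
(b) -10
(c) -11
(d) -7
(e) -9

First: 0 + -7 = -7
Then: -7 + -1 = -8
a) -8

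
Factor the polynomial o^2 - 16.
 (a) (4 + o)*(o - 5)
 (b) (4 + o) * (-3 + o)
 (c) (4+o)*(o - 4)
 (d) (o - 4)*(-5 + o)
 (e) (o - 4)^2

We need to factor o^2 - 16.
The factored form is (4+o)*(o - 4).
c) (4+o)*(o - 4)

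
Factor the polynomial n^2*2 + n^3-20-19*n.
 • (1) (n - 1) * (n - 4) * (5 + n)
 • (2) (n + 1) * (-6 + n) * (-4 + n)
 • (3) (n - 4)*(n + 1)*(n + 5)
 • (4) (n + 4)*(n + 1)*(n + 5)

We need to factor n^2*2 + n^3-20-19*n.
The factored form is (n - 4)*(n + 1)*(n + 5).
3) (n - 4)*(n + 1)*(n + 5)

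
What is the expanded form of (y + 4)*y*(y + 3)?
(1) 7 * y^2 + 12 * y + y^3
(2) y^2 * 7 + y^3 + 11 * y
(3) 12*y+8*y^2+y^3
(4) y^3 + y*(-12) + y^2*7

Expanding (y + 4)*y*(y + 3):
= 7 * y^2 + 12 * y + y^3
1) 7 * y^2 + 12 * y + y^3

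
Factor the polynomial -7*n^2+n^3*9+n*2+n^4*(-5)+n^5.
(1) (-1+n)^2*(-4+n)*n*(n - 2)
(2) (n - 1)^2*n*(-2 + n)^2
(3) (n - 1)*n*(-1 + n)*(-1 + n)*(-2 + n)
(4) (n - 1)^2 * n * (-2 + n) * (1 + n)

We need to factor -7*n^2+n^3*9+n*2+n^4*(-5)+n^5.
The factored form is (n - 1)*n*(-1 + n)*(-1 + n)*(-2 + n).
3) (n - 1)*n*(-1 + n)*(-1 + n)*(-2 + n)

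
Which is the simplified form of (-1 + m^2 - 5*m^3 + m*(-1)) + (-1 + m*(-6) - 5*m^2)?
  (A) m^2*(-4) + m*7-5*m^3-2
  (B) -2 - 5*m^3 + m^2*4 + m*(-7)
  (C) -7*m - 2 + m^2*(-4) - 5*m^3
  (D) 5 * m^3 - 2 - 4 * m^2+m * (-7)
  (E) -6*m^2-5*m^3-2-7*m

Adding the polynomials and combining like terms:
(-1 + m^2 - 5*m^3 + m*(-1)) + (-1 + m*(-6) - 5*m^2)
= -7*m - 2 + m^2*(-4) - 5*m^3
C) -7*m - 2 + m^2*(-4) - 5*m^3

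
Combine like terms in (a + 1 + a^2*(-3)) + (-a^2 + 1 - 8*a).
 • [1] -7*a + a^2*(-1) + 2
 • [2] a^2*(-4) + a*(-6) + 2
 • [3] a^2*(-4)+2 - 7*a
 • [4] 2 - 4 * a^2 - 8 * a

Adding the polynomials and combining like terms:
(a + 1 + a^2*(-3)) + (-a^2 + 1 - 8*a)
= a^2*(-4)+2 - 7*a
3) a^2*(-4)+2 - 7*a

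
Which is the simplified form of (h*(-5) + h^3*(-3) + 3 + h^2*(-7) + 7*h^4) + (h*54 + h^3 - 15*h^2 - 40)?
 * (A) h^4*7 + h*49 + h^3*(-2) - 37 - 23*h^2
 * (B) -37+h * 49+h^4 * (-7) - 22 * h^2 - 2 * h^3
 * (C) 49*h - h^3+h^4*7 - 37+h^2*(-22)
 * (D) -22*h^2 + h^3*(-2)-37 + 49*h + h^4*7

Adding the polynomials and combining like terms:
(h*(-5) + h^3*(-3) + 3 + h^2*(-7) + 7*h^4) + (h*54 + h^3 - 15*h^2 - 40)
= -22*h^2 + h^3*(-2)-37 + 49*h + h^4*7
D) -22*h^2 + h^3*(-2)-37 + 49*h + h^4*7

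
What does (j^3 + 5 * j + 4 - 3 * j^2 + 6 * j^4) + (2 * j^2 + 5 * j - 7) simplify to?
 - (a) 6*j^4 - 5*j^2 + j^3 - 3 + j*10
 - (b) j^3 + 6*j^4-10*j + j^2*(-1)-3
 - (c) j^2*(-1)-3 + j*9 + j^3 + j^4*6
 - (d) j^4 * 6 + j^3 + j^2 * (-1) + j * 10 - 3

Adding the polynomials and combining like terms:
(j^3 + 5*j + 4 - 3*j^2 + 6*j^4) + (2*j^2 + 5*j - 7)
= j^4 * 6 + j^3 + j^2 * (-1) + j * 10 - 3
d) j^4 * 6 + j^3 + j^2 * (-1) + j * 10 - 3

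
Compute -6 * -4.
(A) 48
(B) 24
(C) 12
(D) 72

-6 * -4 = 24
B) 24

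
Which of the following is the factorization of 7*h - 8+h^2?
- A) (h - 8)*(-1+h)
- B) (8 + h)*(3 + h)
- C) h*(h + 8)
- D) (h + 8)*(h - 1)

We need to factor 7*h - 8+h^2.
The factored form is (h + 8)*(h - 1).
D) (h + 8)*(h - 1)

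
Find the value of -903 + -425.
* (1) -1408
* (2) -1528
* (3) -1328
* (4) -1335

-903 + -425 = -1328
3) -1328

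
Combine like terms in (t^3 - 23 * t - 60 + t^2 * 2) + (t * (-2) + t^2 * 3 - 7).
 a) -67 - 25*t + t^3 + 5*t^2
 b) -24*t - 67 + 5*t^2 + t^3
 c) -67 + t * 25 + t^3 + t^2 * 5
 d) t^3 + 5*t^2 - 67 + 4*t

Adding the polynomials and combining like terms:
(t^3 - 23*t - 60 + t^2*2) + (t*(-2) + t^2*3 - 7)
= -67 - 25*t + t^3 + 5*t^2
a) -67 - 25*t + t^3 + 5*t^2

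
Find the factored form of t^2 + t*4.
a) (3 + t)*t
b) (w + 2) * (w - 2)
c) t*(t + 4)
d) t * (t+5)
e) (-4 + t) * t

We need to factor t^2 + t*4.
The factored form is t*(t + 4).
c) t*(t + 4)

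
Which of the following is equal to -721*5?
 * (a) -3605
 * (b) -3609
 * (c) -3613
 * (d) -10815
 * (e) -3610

-721 * 5 = -3605
a) -3605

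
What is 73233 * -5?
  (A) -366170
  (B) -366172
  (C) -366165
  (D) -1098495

73233 * -5 = -366165
C) -366165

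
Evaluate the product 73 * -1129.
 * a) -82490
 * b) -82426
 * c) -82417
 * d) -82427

73 * -1129 = -82417
c) -82417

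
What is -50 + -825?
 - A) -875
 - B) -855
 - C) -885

-50 + -825 = -875
A) -875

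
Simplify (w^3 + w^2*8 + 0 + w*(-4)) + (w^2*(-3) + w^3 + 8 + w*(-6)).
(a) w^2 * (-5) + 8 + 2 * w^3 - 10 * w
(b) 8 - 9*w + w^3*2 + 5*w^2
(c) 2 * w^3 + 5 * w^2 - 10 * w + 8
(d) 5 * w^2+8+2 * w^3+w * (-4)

Adding the polynomials and combining like terms:
(w^3 + w^2*8 + 0 + w*(-4)) + (w^2*(-3) + w^3 + 8 + w*(-6))
= 2 * w^3 + 5 * w^2 - 10 * w + 8
c) 2 * w^3 + 5 * w^2 - 10 * w + 8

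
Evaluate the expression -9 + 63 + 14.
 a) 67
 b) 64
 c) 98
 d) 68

First: -9 + 63 = 54
Then: 54 + 14 = 68
d) 68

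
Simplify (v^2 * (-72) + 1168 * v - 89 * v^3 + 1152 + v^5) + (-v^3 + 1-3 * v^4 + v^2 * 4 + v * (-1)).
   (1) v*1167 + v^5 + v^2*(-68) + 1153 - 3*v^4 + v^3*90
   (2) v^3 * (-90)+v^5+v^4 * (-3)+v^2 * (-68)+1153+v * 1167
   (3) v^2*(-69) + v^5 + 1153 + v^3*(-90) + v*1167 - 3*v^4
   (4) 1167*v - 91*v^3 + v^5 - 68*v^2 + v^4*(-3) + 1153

Adding the polynomials and combining like terms:
(v^2*(-72) + 1168*v - 89*v^3 + 1152 + v^5) + (-v^3 + 1 - 3*v^4 + v^2*4 + v*(-1))
= v^3 * (-90)+v^5+v^4 * (-3)+v^2 * (-68)+1153+v * 1167
2) v^3 * (-90)+v^5+v^4 * (-3)+v^2 * (-68)+1153+v * 1167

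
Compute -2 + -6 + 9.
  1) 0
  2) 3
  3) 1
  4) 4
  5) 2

First: -2 + -6 = -8
Then: -8 + 9 = 1
3) 1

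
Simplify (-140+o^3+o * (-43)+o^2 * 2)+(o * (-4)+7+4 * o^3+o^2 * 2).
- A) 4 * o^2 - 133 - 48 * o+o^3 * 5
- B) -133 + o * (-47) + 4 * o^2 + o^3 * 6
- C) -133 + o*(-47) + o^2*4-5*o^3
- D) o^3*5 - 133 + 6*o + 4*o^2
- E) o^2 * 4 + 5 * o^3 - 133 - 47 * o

Adding the polynomials and combining like terms:
(-140 + o^3 + o*(-43) + o^2*2) + (o*(-4) + 7 + 4*o^3 + o^2*2)
= o^2 * 4 + 5 * o^3 - 133 - 47 * o
E) o^2 * 4 + 5 * o^3 - 133 - 47 * o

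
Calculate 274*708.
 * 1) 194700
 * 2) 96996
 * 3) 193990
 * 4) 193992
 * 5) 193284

274 * 708 = 193992
4) 193992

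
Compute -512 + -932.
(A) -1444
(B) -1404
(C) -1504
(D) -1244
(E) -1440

-512 + -932 = -1444
A) -1444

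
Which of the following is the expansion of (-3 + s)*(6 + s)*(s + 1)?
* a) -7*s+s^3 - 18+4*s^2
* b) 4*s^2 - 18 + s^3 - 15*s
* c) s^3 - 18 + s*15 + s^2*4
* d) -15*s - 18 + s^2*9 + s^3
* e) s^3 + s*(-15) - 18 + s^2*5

Expanding (-3 + s)*(6 + s)*(s + 1):
= 4*s^2 - 18 + s^3 - 15*s
b) 4*s^2 - 18 + s^3 - 15*s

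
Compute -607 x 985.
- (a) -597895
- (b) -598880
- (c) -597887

-607 * 985 = -597895
a) -597895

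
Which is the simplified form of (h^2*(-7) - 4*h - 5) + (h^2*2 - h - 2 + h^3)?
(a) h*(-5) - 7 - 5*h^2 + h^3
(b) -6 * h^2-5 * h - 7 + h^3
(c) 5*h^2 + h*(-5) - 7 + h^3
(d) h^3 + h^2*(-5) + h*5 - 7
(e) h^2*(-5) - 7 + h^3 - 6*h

Adding the polynomials and combining like terms:
(h^2*(-7) - 4*h - 5) + (h^2*2 - h - 2 + h^3)
= h*(-5) - 7 - 5*h^2 + h^3
a) h*(-5) - 7 - 5*h^2 + h^3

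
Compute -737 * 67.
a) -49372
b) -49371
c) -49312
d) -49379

-737 * 67 = -49379
d) -49379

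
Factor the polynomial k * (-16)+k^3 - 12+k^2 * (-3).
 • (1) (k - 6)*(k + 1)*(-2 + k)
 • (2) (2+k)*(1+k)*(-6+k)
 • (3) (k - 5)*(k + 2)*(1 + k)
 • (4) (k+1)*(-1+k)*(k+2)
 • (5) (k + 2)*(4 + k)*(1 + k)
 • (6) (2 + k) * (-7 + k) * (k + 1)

We need to factor k * (-16)+k^3 - 12+k^2 * (-3).
The factored form is (2+k)*(1+k)*(-6+k).
2) (2+k)*(1+k)*(-6+k)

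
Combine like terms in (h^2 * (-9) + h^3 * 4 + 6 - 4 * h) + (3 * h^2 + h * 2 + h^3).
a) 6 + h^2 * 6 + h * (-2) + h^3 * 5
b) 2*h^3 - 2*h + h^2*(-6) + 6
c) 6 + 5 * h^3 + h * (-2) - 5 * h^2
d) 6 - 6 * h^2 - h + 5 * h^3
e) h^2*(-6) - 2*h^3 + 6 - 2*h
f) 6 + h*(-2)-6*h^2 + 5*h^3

Adding the polynomials and combining like terms:
(h^2*(-9) + h^3*4 + 6 - 4*h) + (3*h^2 + h*2 + h^3)
= 6 + h*(-2)-6*h^2 + 5*h^3
f) 6 + h*(-2)-6*h^2 + 5*h^3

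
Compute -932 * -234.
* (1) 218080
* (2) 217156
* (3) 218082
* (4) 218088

-932 * -234 = 218088
4) 218088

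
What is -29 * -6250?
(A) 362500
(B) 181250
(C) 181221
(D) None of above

-29 * -6250 = 181250
B) 181250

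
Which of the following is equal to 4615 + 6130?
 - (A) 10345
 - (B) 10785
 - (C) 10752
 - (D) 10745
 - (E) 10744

4615 + 6130 = 10745
D) 10745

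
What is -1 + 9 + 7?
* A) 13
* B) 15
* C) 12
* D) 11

First: -1 + 9 = 8
Then: 8 + 7 = 15
B) 15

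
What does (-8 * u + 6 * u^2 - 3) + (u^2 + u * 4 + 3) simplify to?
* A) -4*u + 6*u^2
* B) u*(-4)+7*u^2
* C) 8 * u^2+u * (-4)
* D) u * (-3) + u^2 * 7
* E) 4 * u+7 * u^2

Adding the polynomials and combining like terms:
(-8*u + 6*u^2 - 3) + (u^2 + u*4 + 3)
= u*(-4)+7*u^2
B) u*(-4)+7*u^2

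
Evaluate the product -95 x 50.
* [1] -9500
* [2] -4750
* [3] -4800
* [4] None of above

-95 * 50 = -4750
2) -4750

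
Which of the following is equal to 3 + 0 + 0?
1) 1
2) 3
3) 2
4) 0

First: 3 + 0 = 3
Then: 3 + 0 = 3
2) 3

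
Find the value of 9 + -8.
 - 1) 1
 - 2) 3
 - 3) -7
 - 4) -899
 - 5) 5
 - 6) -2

9 + -8 = 1
1) 1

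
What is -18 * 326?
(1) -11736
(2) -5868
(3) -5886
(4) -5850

-18 * 326 = -5868
2) -5868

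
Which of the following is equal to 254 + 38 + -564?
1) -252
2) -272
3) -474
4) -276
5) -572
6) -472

First: 254 + 38 = 292
Then: 292 + -564 = -272
2) -272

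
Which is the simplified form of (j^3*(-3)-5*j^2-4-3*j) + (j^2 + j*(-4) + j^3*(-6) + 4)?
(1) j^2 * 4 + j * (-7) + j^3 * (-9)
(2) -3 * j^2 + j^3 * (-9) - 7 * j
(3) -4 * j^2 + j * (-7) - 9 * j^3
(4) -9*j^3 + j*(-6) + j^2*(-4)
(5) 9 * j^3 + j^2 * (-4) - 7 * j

Adding the polynomials and combining like terms:
(j^3*(-3) - 5*j^2 - 4 - 3*j) + (j^2 + j*(-4) + j^3*(-6) + 4)
= -4 * j^2 + j * (-7) - 9 * j^3
3) -4 * j^2 + j * (-7) - 9 * j^3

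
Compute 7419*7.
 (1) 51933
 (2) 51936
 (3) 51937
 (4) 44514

7419 * 7 = 51933
1) 51933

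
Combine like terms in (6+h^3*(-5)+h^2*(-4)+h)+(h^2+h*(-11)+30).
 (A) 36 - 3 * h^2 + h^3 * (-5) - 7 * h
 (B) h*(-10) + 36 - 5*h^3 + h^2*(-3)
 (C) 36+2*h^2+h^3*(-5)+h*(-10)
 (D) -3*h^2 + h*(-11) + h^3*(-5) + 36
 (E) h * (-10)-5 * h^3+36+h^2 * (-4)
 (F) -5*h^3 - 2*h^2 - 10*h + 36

Adding the polynomials and combining like terms:
(6 + h^3*(-5) + h^2*(-4) + h) + (h^2 + h*(-11) + 30)
= h*(-10) + 36 - 5*h^3 + h^2*(-3)
B) h*(-10) + 36 - 5*h^3 + h^2*(-3)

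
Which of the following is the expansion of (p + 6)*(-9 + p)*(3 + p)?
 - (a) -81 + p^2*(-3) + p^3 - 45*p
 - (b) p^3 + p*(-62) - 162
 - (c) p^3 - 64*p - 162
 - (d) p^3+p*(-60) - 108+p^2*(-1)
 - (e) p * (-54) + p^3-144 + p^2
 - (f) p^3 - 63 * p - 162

Expanding (p + 6)*(-9 + p)*(3 + p):
= p^3 - 63 * p - 162
f) p^3 - 63 * p - 162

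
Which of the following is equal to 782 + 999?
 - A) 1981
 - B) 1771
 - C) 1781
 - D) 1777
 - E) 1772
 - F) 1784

782 + 999 = 1781
C) 1781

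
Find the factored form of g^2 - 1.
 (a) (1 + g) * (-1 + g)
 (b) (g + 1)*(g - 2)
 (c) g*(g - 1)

We need to factor g^2 - 1.
The factored form is (1 + g) * (-1 + g).
a) (1 + g) * (-1 + g)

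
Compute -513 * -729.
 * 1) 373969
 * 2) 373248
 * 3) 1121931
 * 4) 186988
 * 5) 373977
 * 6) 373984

-513 * -729 = 373977
5) 373977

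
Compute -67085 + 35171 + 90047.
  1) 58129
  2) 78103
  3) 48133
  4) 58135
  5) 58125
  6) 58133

First: -67085 + 35171 = -31914
Then: -31914 + 90047 = 58133
6) 58133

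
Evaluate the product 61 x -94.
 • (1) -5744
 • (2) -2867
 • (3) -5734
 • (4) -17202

61 * -94 = -5734
3) -5734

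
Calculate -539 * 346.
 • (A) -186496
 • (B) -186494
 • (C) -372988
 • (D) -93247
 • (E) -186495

-539 * 346 = -186494
B) -186494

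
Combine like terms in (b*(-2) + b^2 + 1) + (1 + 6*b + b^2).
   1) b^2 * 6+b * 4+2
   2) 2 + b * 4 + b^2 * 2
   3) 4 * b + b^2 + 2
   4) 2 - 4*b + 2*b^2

Adding the polynomials and combining like terms:
(b*(-2) + b^2 + 1) + (1 + 6*b + b^2)
= 2 + b * 4 + b^2 * 2
2) 2 + b * 4 + b^2 * 2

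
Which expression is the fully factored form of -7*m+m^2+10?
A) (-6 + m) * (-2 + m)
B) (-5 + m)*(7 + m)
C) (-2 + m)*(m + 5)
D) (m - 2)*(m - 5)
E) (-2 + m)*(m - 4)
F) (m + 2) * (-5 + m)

We need to factor -7*m+m^2+10.
The factored form is (m - 2)*(m - 5).
D) (m - 2)*(m - 5)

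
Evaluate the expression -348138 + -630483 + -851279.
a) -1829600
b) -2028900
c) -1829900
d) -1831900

First: -348138 + -630483 = -978621
Then: -978621 + -851279 = -1829900
c) -1829900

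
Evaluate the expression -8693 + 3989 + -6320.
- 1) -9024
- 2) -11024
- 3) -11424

First: -8693 + 3989 = -4704
Then: -4704 + -6320 = -11024
2) -11024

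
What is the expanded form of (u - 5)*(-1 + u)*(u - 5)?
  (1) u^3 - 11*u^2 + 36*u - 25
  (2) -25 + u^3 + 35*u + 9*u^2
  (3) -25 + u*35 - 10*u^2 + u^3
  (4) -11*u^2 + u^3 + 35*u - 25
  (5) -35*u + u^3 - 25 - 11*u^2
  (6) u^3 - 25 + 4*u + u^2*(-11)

Expanding (u - 5)*(-1 + u)*(u - 5):
= -11*u^2 + u^3 + 35*u - 25
4) -11*u^2 + u^3 + 35*u - 25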